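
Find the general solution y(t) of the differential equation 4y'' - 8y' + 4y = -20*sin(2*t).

Divide through by 4: y'' - 2y' + y = -5*sin(2*t).
Characteristic equation r² - 2r + 1 = 0 has discriminant (-2)² - 4·(1) = 0, so r = 1 is a repeated root.
Hence y_h = (C1 + C2*t)*exp(t).
Try y_p = A*cos(2*t) + B*sin(2*t). Substituting and equating the coefficients of cos(2t) and sin(2t) gives A = -4/5, B = 3/5, so y_p = -4*cos(2*t)/5 + 3*sin(2*t)/5.

y = -4*cos(2*t)/5 + 3*sin(2*t)/5 + C1*exp(t) + C2*t*exp(t)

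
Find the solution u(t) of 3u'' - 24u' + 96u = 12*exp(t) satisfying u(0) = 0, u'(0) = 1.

u = 4*exp(t)/25 - 4*cos(4*t)*exp(4*t)/25 + 37*exp(4*t)*sin(4*t)/100

Divide through by 3: u'' - 8u' + 32u = 4*exp(t).
Characteristic equation r² - 8r + 32 = 0 has discriminant (-8)² - 4·(32) = -64 < 0, so r = 4 ± 4i.
Hence u_h = C1*cos(4*t)*exp(4*t) + C2*exp(4*t)*sin(4*t).
Try u_p = A*exp(t). Substituting into the equation and dividing by exp(t) gives A = 4/25, so u_p = 4*exp(t)/25.
General solution: u = 4*exp(t)/25 + C1*cos(4*t)*exp(4*t) + C2*exp(4*t)*sin(4*t).
Apply the initial conditions: u(0) = 4/25 + C1 = 0 and u'(0) = 4/25 + 4*C1 + 4*C2 = 1. Solving gives C1 = -4/25, C2 = 37/100.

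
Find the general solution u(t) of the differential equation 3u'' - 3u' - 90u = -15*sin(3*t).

u = -cos(3*t)/102 + 13*sin(3*t)/102 + C1*exp(-5*t) + C2*exp(6*t)

Divide through by 3: u'' - u' - 30u = -5*sin(3*t).
Characteristic equation r² - r - 30 = 0 factors as (r + 5)(r - 6) = 0, so r = -5, 6.
Hence u_h = C1*exp(-5*t) + C2*exp(6*t).
Try u_p = A*cos(3*t) + B*sin(3*t). Substituting and equating the coefficients of cos(3t) and sin(3t) gives A = -1/102, B = 13/102, so u_p = -cos(3*t)/102 + 13*sin(3*t)/102.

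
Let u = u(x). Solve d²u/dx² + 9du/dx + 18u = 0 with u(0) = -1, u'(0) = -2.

Characteristic equation r² + 9r + 18 = 0 factors as (r + 3)(r + 6) = 0, so r = -3, -6.
Hence u_h = C1*exp(-3*x) + C2*exp(-6*x).
Apply the initial conditions: u(0) = C1 + C2 = -1 and u'(0) = -6*C2 - 3*C1 = -2. Solving gives C1 = -8/3, C2 = 5/3.

u = -8*exp(-3*x)/3 + 5*exp(-6*x)/3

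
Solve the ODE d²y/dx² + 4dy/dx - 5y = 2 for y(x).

Characteristic equation r² + 4r - 5 = 0 factors as (r - 1)(r + 5) = 0, so r = 1, -5.
Hence y_h = C1*exp(x) + C2*exp(-5*x).
For the particular solution try y_p = A0. Substituting and matching coefficients of each power of x gives A0 = -2/5, so y_p = -2/5.

y = -2/5 + C1*exp(x) + C2*exp(-5*x)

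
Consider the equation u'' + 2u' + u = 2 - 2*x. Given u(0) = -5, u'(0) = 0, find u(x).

u = 6 - 11*exp(-x) - 2*x - 9*x*exp(-x)

Characteristic equation r² + 2r + 1 = 0 has discriminant (2)² - 4·(1) = 0, so r = -1 is a repeated root.
Hence u_h = (C1 + C2*x)*exp(-x).
For the particular solution try u_p = A0 + A1*x. Substituting and matching coefficients of each power of x gives A0 = 6, A1 = -2, so u_p = 6 - 2*x.
General solution: u = 6 - 2*x + C1*exp(-x) + C2*x*exp(-x).
Apply the initial conditions: u(0) = 6 + C1 = -5 and u'(0) = -2 + C2 - C1 = 0. Solving gives C1 = -11, C2 = -9.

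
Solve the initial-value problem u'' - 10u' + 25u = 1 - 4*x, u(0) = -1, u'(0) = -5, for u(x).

u = -3/125 - 122*exp(5*x)/125 - 4*x/25 + x*exp(5*x)/25

Characteristic equation r² - 10r + 25 = 0 has discriminant (-10)² - 4·(25) = 0, so r = 5 is a repeated root.
Hence u_h = (C1 + C2*x)*exp(5*x).
For the particular solution try u_p = A0 + A1*x. Substituting and matching coefficients of each power of x gives A0 = -3/125, A1 = -4/25, so u_p = -3/125 - 4*x/25.
General solution: u = -3/125 - 4*x/25 + C1*exp(5*x) + C2*x*exp(5*x).
Apply the initial conditions: u(0) = -3/125 + C1 = -1 and u'(0) = -4/25 + C2 + 5*C1 = -5. Solving gives C1 = -122/125, C2 = 1/25.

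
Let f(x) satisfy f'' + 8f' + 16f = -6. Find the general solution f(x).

Characteristic equation r² + 8r + 16 = 0 has discriminant (8)² - 4·(16) = 0, so r = -4 is a repeated root.
Hence f_h = (C1 + C2*x)*exp(-4*x).
For the particular solution try f_p = A0. Substituting and matching coefficients of each power of x gives A0 = -3/8, so f_p = -3/8.

f = -3/8 + C1*exp(-4*x) + C2*x*exp(-4*x)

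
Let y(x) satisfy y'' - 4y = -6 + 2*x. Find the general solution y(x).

y = 3/2 - x/2 + C1*exp(-2*x) + C2*exp(2*x)

Characteristic equation r² - 4 = 0 factors as (r + 2)(r - 2) = 0, so r = -2, 2.
Hence y_h = C1*exp(-2*x) + C2*exp(2*x).
For the particular solution try y_p = A0 + A1*x. Substituting and matching coefficients of each power of x gives A0 = 3/2, A1 = -1/2, so y_p = 3/2 - x/2.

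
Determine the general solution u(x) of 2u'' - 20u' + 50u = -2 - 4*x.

Divide through by 2: u'' - 10u' + 25u = -1 - 2*x.
Characteristic equation r² - 10r + 25 = 0 has discriminant (-10)² - 4·(25) = 0, so r = 5 is a repeated root.
Hence u_h = (C1 + C2*x)*exp(5*x).
For the particular solution try u_p = A0 + A1*x. Substituting and matching coefficients of each power of x gives A0 = -9/125, A1 = -2/25, so u_p = -9/125 - 2*x/25.

u = -9/125 - 2*x/25 + C1*exp(5*x) + C2*x*exp(5*x)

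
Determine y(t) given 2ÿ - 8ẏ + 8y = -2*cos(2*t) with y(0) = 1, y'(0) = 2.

Divide through by 2: y'' - 4y' + 4y = -cos(2*t).
Characteristic equation r² - 4r + 4 = 0 has discriminant (-4)² - 4·(4) = 0, so r = 2 is a repeated root.
Hence y_h = (C1 + C2*t)*exp(2*t).
Try y_p = A*cos(2*t) + B*sin(2*t). Substituting and equating the coefficients of cos(2t) and sin(2t) gives A = 0, B = 1/8, so y_p = sin(2*t)/8.
General solution: y = sin(2*t)/8 + C1*exp(2*t) + C2*t*exp(2*t).
Apply the initial conditions: y(0) = C1 = 1 and y'(0) = 1/4 + C2 + 2*C1 = 2. Solving gives C1 = 1, C2 = -1/4.

y = sin(2*t)/8 - t*exp(2*t)/4 + exp(2*t)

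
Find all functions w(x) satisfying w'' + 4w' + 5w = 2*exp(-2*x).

Characteristic equation r² + 4r + 5 = 0 has discriminant (4)² - 4·(5) = -4 < 0, so r = -2 ± i.
Hence w_h = C1*cos(x)*exp(-2*x) + C2*exp(-2*x)*sin(x).
Try w_p = A*exp(-2*x). Substituting into the equation and dividing by exp(-2*x) gives A = 2, so w_p = 2*exp(-2*x).

w = 2*exp(-2*x) + C1*cos(x)*exp(-2*x) + C2*exp(-2*x)*sin(x)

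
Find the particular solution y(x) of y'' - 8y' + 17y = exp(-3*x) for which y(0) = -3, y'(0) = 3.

y = exp(-3*x)/50 - 151*cos(x)*exp(4*x)/50 + 757*exp(4*x)*sin(x)/50

Characteristic equation r² - 8r + 17 = 0 has discriminant (-8)² - 4·(17) = -4 < 0, so r = 4 ± i.
Hence y_h = C1*cos(x)*exp(4*x) + C2*exp(4*x)*sin(x).
Try y_p = A*exp(-3*x). Substituting into the equation and dividing by exp(-3*x) gives A = 1/50, so y_p = exp(-3*x)/50.
General solution: y = exp(-3*x)/50 + C1*cos(x)*exp(4*x) + C2*exp(4*x)*sin(x).
Apply the initial conditions: y(0) = 1/50 + C1 = -3 and y'(0) = -3/50 + C2 + 4*C1 = 3. Solving gives C1 = -151/50, C2 = 757/50.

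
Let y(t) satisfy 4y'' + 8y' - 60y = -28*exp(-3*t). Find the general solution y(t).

y = 7*exp(-3*t)/12 + C1*exp(-5*t) + C2*exp(3*t)

Divide through by 4: y'' + 2y' - 15y = -7*exp(-3*t).
Characteristic equation r² + 2r - 15 = 0 factors as (r + 5)(r - 3) = 0, so r = -5, 3.
Hence y_h = C1*exp(-5*t) + C2*exp(3*t).
Try y_p = A*exp(-3*t). Substituting into the equation and dividing by exp(-3*t) gives A = 7/12, so y_p = 7*exp(-3*t)/12.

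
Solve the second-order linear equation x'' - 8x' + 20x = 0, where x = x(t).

x = C1*cos(2*t)*exp(4*t) + C2*exp(4*t)*sin(2*t)

Characteristic equation r² - 8r + 20 = 0 has discriminant (-8)² - 4·(20) = -16 < 0, so r = 4 ± 2i.
Hence x_h = C1*cos(2*t)*exp(4*t) + C2*exp(4*t)*sin(2*t).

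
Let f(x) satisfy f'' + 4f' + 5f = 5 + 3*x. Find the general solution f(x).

Characteristic equation r² + 4r + 5 = 0 has discriminant (4)² - 4·(5) = -4 < 0, so r = -2 ± i.
Hence f_h = C1*cos(x)*exp(-2*x) + C2*exp(-2*x)*sin(x).
For the particular solution try f_p = A0 + A1*x. Substituting and matching coefficients of each power of x gives A0 = 13/25, A1 = 3/5, so f_p = 13/25 + 3*x/5.

f = 13/25 + 3*x/5 + C1*cos(x)*exp(-2*x) + C2*exp(-2*x)*sin(x)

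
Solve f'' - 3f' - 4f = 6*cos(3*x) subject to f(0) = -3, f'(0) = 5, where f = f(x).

f = -82*exp(-x)/25 - 39*cos(3*x)/125 - 27*sin(3*x)/125 + 74*exp(4*x)/125

Characteristic equation r² - 3r - 4 = 0 factors as (r + 1)(r - 4) = 0, so r = -1, 4.
Hence f_h = C1*exp(-x) + C2*exp(4*x).
Try f_p = A*cos(3*x) + B*sin(3*x). Substituting and equating the coefficients of cos(3x) and sin(3x) gives A = -39/125, B = -27/125, so f_p = -39*cos(3*x)/125 - 27*sin(3*x)/125.
General solution: f = -39*cos(3*x)/125 - 27*sin(3*x)/125 + C1*exp(-x) + C2*exp(4*x).
Apply the initial conditions: f(0) = -39/125 + C1 + C2 = -3 and f'(0) = -81/125 - C1 + 4*C2 = 5. Solving gives C1 = -82/25, C2 = 74/125.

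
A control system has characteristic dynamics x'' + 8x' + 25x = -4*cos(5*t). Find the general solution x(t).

x = -sin(5*t)/10 + C1*cos(3*t)*exp(-4*t) + C2*exp(-4*t)*sin(3*t)

Characteristic equation r² + 8r + 25 = 0 has discriminant (8)² - 4·(25) = -36 < 0, so r = -4 ± 3i.
Hence x_h = C1*cos(3*t)*exp(-4*t) + C2*exp(-4*t)*sin(3*t).
Try x_p = A*cos(5*t) + B*sin(5*t). Substituting and equating the coefficients of cos(5t) and sin(5t) gives A = 0, B = -1/10, so x_p = -sin(5*t)/10.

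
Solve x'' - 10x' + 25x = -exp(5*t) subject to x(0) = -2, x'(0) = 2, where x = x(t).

x = -2*exp(5*t) + 12*t*exp(5*t) - t**2*exp(5*t)/2

Characteristic equation r² - 10r + 25 = 0 has discriminant (-10)² - 4·(25) = 0, so r = 5 is a repeated root.
Hence x_h = (C1 + C2*t)*exp(5*t).
Since exp(5*t) solves the homogeneous equation (r = 5 is a root of multiplicity 2), multiply the trial by t^2. Try x_p = A*t^2*exp(5*t). Substituting into the equation and dividing by exp(5*t) gives A = -1/2, so x_p = -t^2*exp(5*t)/2.
General solution: x = C1*exp(5*t) - t^2*exp(5*t)/2 + C2*t*exp(5*t).
Apply the initial conditions: x(0) = C1 = -2 and x'(0) = C2 + 5*C1 = 2. Solving gives C1 = -2, C2 = 12.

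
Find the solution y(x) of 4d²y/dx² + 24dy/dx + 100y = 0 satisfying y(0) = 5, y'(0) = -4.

Divide through by 4: y'' + 6y' + 25y = 0.
Characteristic equation r² + 6r + 25 = 0 has discriminant (6)² - 4·(25) = -64 < 0, so r = -3 ± 4i.
Hence y_h = C1*cos(4*x)*exp(-3*x) + C2*exp(-3*x)*sin(4*x).
Apply the initial conditions: y(0) = C1 = 5 and y'(0) = -3*C1 + 4*C2 = -4. Solving gives C1 = 5, C2 = 11/4.

y = 5*cos(4*x)*exp(-3*x) + 11*exp(-3*x)*sin(4*x)/4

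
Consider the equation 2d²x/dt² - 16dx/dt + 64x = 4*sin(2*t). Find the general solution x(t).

x = 2*cos(2*t)/65 + 7*sin(2*t)/130 + C1*cos(4*t)*exp(4*t) + C2*exp(4*t)*sin(4*t)

Divide through by 2: x'' - 8x' + 32x = 2*sin(2*t).
Characteristic equation r² - 8r + 32 = 0 has discriminant (-8)² - 4·(32) = -64 < 0, so r = 4 ± 4i.
Hence x_h = C1*cos(4*t)*exp(4*t) + C2*exp(4*t)*sin(4*t).
Try x_p = A*cos(2*t) + B*sin(2*t). Substituting and equating the coefficients of cos(2t) and sin(2t) gives A = 2/65, B = 7/130, so x_p = 2*cos(2*t)/65 + 7*sin(2*t)/130.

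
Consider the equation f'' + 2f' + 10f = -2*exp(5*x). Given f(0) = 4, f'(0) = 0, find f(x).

Characteristic equation r² + 2r + 10 = 0 has discriminant (2)² - 4·(10) = -36 < 0, so r = -1 ± 3i.
Hence f_h = C1*cos(3*x)*exp(-x) + C2*exp(-x)*sin(3*x).
Try f_p = A*exp(5*x). Substituting into the equation and dividing by exp(5*x) gives A = -2/45, so f_p = -2*exp(5*x)/45.
General solution: f = -2*exp(5*x)/45 + C1*cos(3*x)*exp(-x) + C2*exp(-x)*sin(3*x).
Apply the initial conditions: f(0) = -2/45 + C1 = 4 and f'(0) = -2/9 - C1 + 3*C2 = 0. Solving gives C1 = 182/45, C2 = 64/45.

f = -2*exp(5*x)/45 + 64*exp(-x)*sin(3*x)/45 + 182*cos(3*x)*exp(-x)/45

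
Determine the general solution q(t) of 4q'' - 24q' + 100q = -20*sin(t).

Divide through by 4: q'' - 6q' + 25q = -5*sin(t).
Characteristic equation r² - 6r + 25 = 0 has discriminant (-6)² - 4·(25) = -64 < 0, so r = 3 ± 4i.
Hence q_h = C1*cos(4*t)*exp(3*t) + C2*exp(3*t)*sin(4*t).
Try q_p = A*cos(t) + B*sin(t). Substituting and equating the coefficients of cos(t) and sin(t) gives A = -5/102, B = -10/51, so q_p = -10*sin(t)/51 - 5*cos(t)/102.

q = -10*sin(t)/51 - 5*cos(t)/102 + C1*cos(4*t)*exp(3*t) + C2*exp(3*t)*sin(4*t)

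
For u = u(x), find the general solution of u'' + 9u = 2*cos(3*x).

Characteristic equation r² + 9 = 0 has discriminant (0)² - 4·(9) = -36 < 0, so r = ± 3i.
Hence u_h = C1*cos(3*x) + C2*sin(3*x).
Since ±3i are characteristic roots, multiply the trial by x. Try u_p = x*(A*cos(3*x) + B*sin(3*x)). Substituting and equating the coefficients of cos(3x) and sin(3x) gives A = 0, B = 1/3, so u_p = x*sin(3*x)/3.

u = C1*cos(3*x) + C2*sin(3*x) + x*sin(3*x)/3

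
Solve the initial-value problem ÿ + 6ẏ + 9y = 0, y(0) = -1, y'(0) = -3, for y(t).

Characteristic equation r² + 6r + 9 = 0 has discriminant (6)² - 4·(9) = 0, so r = -3 is a repeated root.
Hence y_h = (C1 + C2*t)*exp(-3*t).
Apply the initial conditions: y(0) = C1 = -1 and y'(0) = C2 - 3*C1 = -3. Solving gives C1 = -1, C2 = -6.

y = -exp(-3*t) - 6*t*exp(-3*t)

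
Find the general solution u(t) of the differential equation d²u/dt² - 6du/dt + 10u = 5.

Characteristic equation r² - 6r + 10 = 0 has discriminant (-6)² - 4·(10) = -4 < 0, so r = 3 ± i.
Hence u_h = C1*cos(t)*exp(3*t) + C2*exp(3*t)*sin(t).
For the particular solution try u_p = A0. Substituting and matching coefficients of each power of t gives A0 = 1/2, so u_p = 1/2.

u = 1/2 + C1*cos(t)*exp(3*t) + C2*exp(3*t)*sin(t)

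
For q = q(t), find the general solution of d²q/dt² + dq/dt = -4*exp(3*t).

q = C2 - exp(3*t)/3 + C1*exp(-t)

Characteristic equation r² + r = 0 factors as (r + 1)r = 0, so r = -1, 0.
Hence q_h = C1*exp(-t) + C2.
Try q_p = A*exp(3*t). Substituting into the equation and dividing by exp(3*t) gives A = -1/3, so q_p = -exp(3*t)/3.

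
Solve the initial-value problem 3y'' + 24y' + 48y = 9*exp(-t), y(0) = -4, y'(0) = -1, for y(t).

Divide through by 3: y'' + 8y' + 16y = 3*exp(-t).
Characteristic equation r² + 8r + 16 = 0 has discriminant (8)² - 4·(16) = 0, so r = -4 is a repeated root.
Hence y_h = (C1 + C2*t)*exp(-4*t).
Try y_p = A*exp(-t). Substituting into the equation and dividing by exp(-t) gives A = 1/3, so y_p = exp(-t)/3.
General solution: y = exp(-t)/3 + C1*exp(-4*t) + C2*t*exp(-4*t).
Apply the initial conditions: y(0) = 1/3 + C1 = -4 and y'(0) = -1/3 + C2 - 4*C1 = -1. Solving gives C1 = -13/3, C2 = -18.

y = -13*exp(-4*t)/3 + exp(-t)/3 - 18*t*exp(-4*t)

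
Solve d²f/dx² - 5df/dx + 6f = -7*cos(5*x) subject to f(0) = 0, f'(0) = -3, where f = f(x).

f = -123*exp(3*x)/34 + 101*exp(2*x)/29 + 133*cos(5*x)/986 + 175*sin(5*x)/986

Characteristic equation r² - 5r + 6 = 0 factors as (r - 3)(r - 2) = 0, so r = 3, 2.
Hence f_h = C1*exp(3*x) + C2*exp(2*x).
Try f_p = A*cos(5*x) + B*sin(5*x). Substituting and equating the coefficients of cos(5x) and sin(5x) gives A = 133/986, B = 175/986, so f_p = 133*cos(5*x)/986 + 175*sin(5*x)/986.
General solution: f = 133*cos(5*x)/986 + 175*sin(5*x)/986 + C1*exp(3*x) + C2*exp(2*x).
Apply the initial conditions: f(0) = 133/986 + C1 + C2 = 0 and f'(0) = 875/986 + 2*C2 + 3*C1 = -3. Solving gives C1 = -123/34, C2 = 101/29.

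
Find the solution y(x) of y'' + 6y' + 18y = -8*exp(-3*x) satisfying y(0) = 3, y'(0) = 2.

y = -8*exp(-3*x)/9 + 11*exp(-3*x)*sin(3*x)/3 + 35*cos(3*x)*exp(-3*x)/9

Characteristic equation r² + 6r + 18 = 0 has discriminant (6)² - 4·(18) = -36 < 0, so r = -3 ± 3i.
Hence y_h = C1*cos(3*x)*exp(-3*x) + C2*exp(-3*x)*sin(3*x).
Try y_p = A*exp(-3*x). Substituting into the equation and dividing by exp(-3*x) gives A = -8/9, so y_p = -8*exp(-3*x)/9.
General solution: y = -8*exp(-3*x)/9 + C1*cos(3*x)*exp(-3*x) + C2*exp(-3*x)*sin(3*x).
Apply the initial conditions: y(0) = -8/9 + C1 = 3 and y'(0) = 8/3 - 3*C1 + 3*C2 = 2. Solving gives C1 = 35/9, C2 = 11/3.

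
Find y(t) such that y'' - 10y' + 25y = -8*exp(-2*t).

Characteristic equation r² - 10r + 25 = 0 has discriminant (-10)² - 4·(25) = 0, so r = 5 is a repeated root.
Hence y_h = (C1 + C2*t)*exp(5*t).
Try y_p = A*exp(-2*t). Substituting into the equation and dividing by exp(-2*t) gives A = -8/49, so y_p = -8*exp(-2*t)/49.

y = -8*exp(-2*t)/49 + C1*exp(5*t) + C2*t*exp(5*t)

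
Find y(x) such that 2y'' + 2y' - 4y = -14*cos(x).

Divide through by 2: y'' + y' - 2y = -7*cos(x).
Characteristic equation r² + r - 2 = 0 factors as (r - 1)(r + 2) = 0, so r = 1, -2.
Hence y_h = C1*exp(x) + C2*exp(-2*x).
Try y_p = A*cos(x) + B*sin(x). Substituting and equating the coefficients of cos(x) and sin(x) gives A = 21/10, B = -7/10, so y_p = -7*sin(x)/10 + 21*cos(x)/10.

y = -7*sin(x)/10 + 21*cos(x)/10 + C1*exp(x) + C2*exp(-2*x)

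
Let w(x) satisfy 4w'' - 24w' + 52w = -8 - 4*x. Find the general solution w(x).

Divide through by 4: w'' - 6w' + 13w = -2 - x.
Characteristic equation r² - 6r + 13 = 0 has discriminant (-6)² - 4·(13) = -16 < 0, so r = 3 ± 2i.
Hence w_h = C1*cos(2*x)*exp(3*x) + C2*exp(3*x)*sin(2*x).
For the particular solution try w_p = A0 + A1*x. Substituting and matching coefficients of each power of x gives A0 = -32/169, A1 = -1/13, so w_p = -32/169 - x/13.

w = -32/169 - x/13 + C1*cos(2*x)*exp(3*x) + C2*exp(3*x)*sin(2*x)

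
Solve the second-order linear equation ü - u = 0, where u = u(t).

u = C1*exp(t) + C2*exp(-t)

Characteristic equation r² - 1 = 0 factors as (r - 1)(r + 1) = 0, so r = 1, -1.
Hence u_h = C1*exp(t) + C2*exp(-t).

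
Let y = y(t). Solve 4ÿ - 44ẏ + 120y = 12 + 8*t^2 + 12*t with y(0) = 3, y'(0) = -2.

Divide through by 4: y'' - 11y' + 30y = 3 + 2*t^2 + 3*t.
Characteristic equation r² - 11r + 30 = 0 factors as (r - 6)(r - 5) = 0, so r = 6, 5.
Hence y_h = C1*exp(6*t) + C2*exp(5*t).
For the particular solution try y_p = A0 + A1*t + A2*t^2. Substituting and matching coefficients of each power of t gives A0 = 2027/13500, A1 = 67/450, A2 = 1/15, so y_p = 2027/13500 + t^2/15 + 67*t/450.
General solution: y = 2027/13500 + t^2/15 + 67*t/450 + C1*exp(6*t) + C2*exp(5*t).
Apply the initial conditions: y(0) = 2027/13500 + C1 + C2 = 3 and y'(0) = 67/450 + 5*C2 + 6*C1 = -2. Solving gives C1 = -1771/108, C2 = 2406/125.

y = 2027/13500 - 1771*exp(6*t)/108 + t**2/15 + 67*t/450 + 2406*exp(5*t)/125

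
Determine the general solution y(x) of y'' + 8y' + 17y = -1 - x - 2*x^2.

y = -341/4913 - 2*x**2/17 + 15*x/289 + C1*cos(x)*exp(-4*x) + C2*exp(-4*x)*sin(x)

Characteristic equation r² + 8r + 17 = 0 has discriminant (8)² - 4·(17) = -4 < 0, so r = -4 ± i.
Hence y_h = C1*cos(x)*exp(-4*x) + C2*exp(-4*x)*sin(x).
For the particular solution try y_p = A0 + A1*x + A2*x^2. Substituting and matching coefficients of each power of x gives A0 = -341/4913, A1 = 15/289, A2 = -2/17, so y_p = -341/4913 - 2*x^2/17 + 15*x/289.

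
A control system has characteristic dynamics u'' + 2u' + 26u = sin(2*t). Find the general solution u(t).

Characteristic equation r² + 2r + 26 = 0 has discriminant (2)² - 4·(26) = -100 < 0, so r = -1 ± 5i.
Hence u_h = C1*cos(5*t)*exp(-t) + C2*exp(-t)*sin(5*t).
Try u_p = A*cos(2*t) + B*sin(2*t). Substituting and equating the coefficients of cos(2t) and sin(2t) gives A = -1/125, B = 11/250, so u_p = -cos(2*t)/125 + 11*sin(2*t)/250.

u = -cos(2*t)/125 + 11*sin(2*t)/250 + C1*cos(5*t)*exp(-t) + C2*exp(-t)*sin(5*t)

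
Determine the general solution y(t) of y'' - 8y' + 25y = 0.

Characteristic equation r² - 8r + 25 = 0 has discriminant (-8)² - 4·(25) = -36 < 0, so r = 4 ± 3i.
Hence y_h = C1*cos(3*t)*exp(4*t) + C2*exp(4*t)*sin(3*t).

y = C1*cos(3*t)*exp(4*t) + C2*exp(4*t)*sin(3*t)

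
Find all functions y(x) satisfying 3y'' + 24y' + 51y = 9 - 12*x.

Divide through by 3: y'' + 8y' + 17y = 3 - 4*x.
Characteristic equation r² + 8r + 17 = 0 has discriminant (8)² - 4·(17) = -4 < 0, so r = -4 ± i.
Hence y_h = C1*cos(x)*exp(-4*x) + C2*exp(-4*x)*sin(x).
For the particular solution try y_p = A0 + A1*x. Substituting and matching coefficients of each power of x gives A0 = 83/289, A1 = -4/17, so y_p = 83/289 - 4*x/17.

y = 83/289 - 4*x/17 + C1*cos(x)*exp(-4*x) + C2*exp(-4*x)*sin(x)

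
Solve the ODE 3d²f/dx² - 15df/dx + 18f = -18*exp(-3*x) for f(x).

f = -exp(-3*x)/5 + C1*exp(3*x) + C2*exp(2*x)

Divide through by 3: f'' - 5f' + 6f = -6*exp(-3*x).
Characteristic equation r² - 5r + 6 = 0 factors as (r - 3)(r - 2) = 0, so r = 3, 2.
Hence f_h = C1*exp(3*x) + C2*exp(2*x).
Try f_p = A*exp(-3*x). Substituting into the equation and dividing by exp(-3*x) gives A = -1/5, so f_p = -exp(-3*x)/5.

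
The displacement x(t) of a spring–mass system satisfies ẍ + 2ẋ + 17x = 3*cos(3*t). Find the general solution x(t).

Characteristic equation r² + 2r + 17 = 0 has discriminant (2)² - 4·(17) = -64 < 0, so r = -1 ± 4i.
Hence x_h = C1*cos(4*t)*exp(-t) + C2*exp(-t)*sin(4*t).
Try x_p = A*cos(3*t) + B*sin(3*t). Substituting and equating the coefficients of cos(3t) and sin(3t) gives A = 6/25, B = 9/50, so x_p = 6*cos(3*t)/25 + 9*sin(3*t)/50.

x = 6*cos(3*t)/25 + 9*sin(3*t)/50 + C1*cos(4*t)*exp(-t) + C2*exp(-t)*sin(4*t)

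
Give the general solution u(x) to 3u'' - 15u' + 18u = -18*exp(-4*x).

Divide through by 3: u'' - 5u' + 6u = -6*exp(-4*x).
Characteristic equation r² - 5r + 6 = 0 factors as (r - 3)(r - 2) = 0, so r = 3, 2.
Hence u_h = C1*exp(3*x) + C2*exp(2*x).
Try u_p = A*exp(-4*x). Substituting into the equation and dividing by exp(-4*x) gives A = -1/7, so u_p = -exp(-4*x)/7.

u = -exp(-4*x)/7 + C1*exp(3*x) + C2*exp(2*x)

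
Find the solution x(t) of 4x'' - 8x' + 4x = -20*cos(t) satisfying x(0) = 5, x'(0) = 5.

Divide through by 4: x'' - 2x' + x = -5*cos(t).
Characteristic equation r² - 2r + 1 = 0 has discriminant (-2)² - 4·(1) = 0, so r = 1 is a repeated root.
Hence x_h = (C1 + C2*t)*exp(t).
Try x_p = A*cos(t) + B*sin(t). Substituting and equating the coefficients of cos(t) and sin(t) gives A = 0, B = 5/2, so x_p = 5*sin(t)/2.
General solution: x = 5*sin(t)/2 + C1*exp(t) + C2*t*exp(t).
Apply the initial conditions: x(0) = C1 = 5 and x'(0) = 5/2 + C1 + C2 = 5. Solving gives C1 = 5, C2 = -5/2.

x = 5*exp(t) + 5*sin(t)/2 - 5*t*exp(t)/2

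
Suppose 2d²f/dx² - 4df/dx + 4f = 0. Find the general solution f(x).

f = C1*cos(x)*exp(x) + C2*exp(x)*sin(x)

Divide through by 2: f'' - 2f' + 2f = 0.
Characteristic equation r² - 2r + 2 = 0 has discriminant (-2)² - 4·(2) = -4 < 0, so r = 1 ± i.
Hence f_h = C1*cos(x)*exp(x) + C2*exp(x)*sin(x).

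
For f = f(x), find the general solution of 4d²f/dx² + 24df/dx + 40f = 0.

Divide through by 4: f'' + 6f' + 10f = 0.
Characteristic equation r² + 6r + 10 = 0 has discriminant (6)² - 4·(10) = -4 < 0, so r = -3 ± i.
Hence f_h = C1*cos(x)*exp(-3*x) + C2*exp(-3*x)*sin(x).

f = C1*cos(x)*exp(-3*x) + C2*exp(-3*x)*sin(x)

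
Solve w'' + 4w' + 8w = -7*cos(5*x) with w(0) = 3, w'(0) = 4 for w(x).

Characteristic equation r² + 4r + 8 = 0 has discriminant (4)² - 4·(8) = -16 < 0, so r = -2 ± 2i.
Hence w_h = C1*cos(2*x)*exp(-2*x) + C2*exp(-2*x)*sin(2*x).
Try w_p = A*cos(5*x) + B*sin(5*x). Substituting and equating the coefficients of cos(5x) and sin(5x) gives A = 119/689, B = -140/689, so w_p = -140*sin(5*x)/689 + 119*cos(5*x)/689.
General solution: w = -140*sin(5*x)/689 + 119*cos(5*x)/689 + C1*cos(2*x)*exp(-2*x) + C2*exp(-2*x)*sin(2*x).
Apply the initial conditions: w(0) = 119/689 + C1 = 3 and w'(0) = -700/689 - 2*C1 + 2*C2 = 4. Solving gives C1 = 1948/689, C2 = 3676/689.

w = -140*sin(5*x)/689 + 119*cos(5*x)/689 + 1948*cos(2*x)*exp(-2*x)/689 + 3676*exp(-2*x)*sin(2*x)/689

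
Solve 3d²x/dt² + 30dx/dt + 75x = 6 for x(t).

x = 2/25 + C1*exp(-5*t) + C2*t*exp(-5*t)

Divide through by 3: x'' + 10x' + 25x = 2.
Characteristic equation r² + 10r + 25 = 0 has discriminant (10)² - 4·(25) = 0, so r = -5 is a repeated root.
Hence x_h = (C1 + C2*t)*exp(-5*t).
For the particular solution try x_p = A0. Substituting and matching coefficients of each power of t gives A0 = 2/25, so x_p = 2/25.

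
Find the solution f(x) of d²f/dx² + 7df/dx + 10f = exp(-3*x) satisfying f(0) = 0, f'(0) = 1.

Characteristic equation r² + 7r + 10 = 0 factors as (r + 5)(r + 2) = 0, so r = -5, -2.
Hence f_h = C1*exp(-5*x) + C2*exp(-2*x).
Try f_p = A*exp(-3*x). Substituting into the equation and dividing by exp(-3*x) gives A = -1/2, so f_p = -exp(-3*x)/2.
General solution: f = -exp(-3*x)/2 + C1*exp(-5*x) + C2*exp(-2*x).
Apply the initial conditions: f(0) = -1/2 + C1 + C2 = 0 and f'(0) = 3/2 - 5*C1 - 2*C2 = 1. Solving gives C1 = -1/6, C2 = 2/3.

f = -exp(-3*x)/2 - exp(-5*x)/6 + 2*exp(-2*x)/3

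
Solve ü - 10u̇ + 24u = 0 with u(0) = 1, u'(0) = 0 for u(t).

u = -2*exp(6*t) + 3*exp(4*t)

Characteristic equation r² - 10r + 24 = 0 factors as (r - 4)(r - 6) = 0, so r = 4, 6.
Hence u_h = C1*exp(4*t) + C2*exp(6*t).
Apply the initial conditions: u(0) = C1 + C2 = 1 and u'(0) = 4*C1 + 6*C2 = 0. Solving gives C1 = 3, C2 = -2.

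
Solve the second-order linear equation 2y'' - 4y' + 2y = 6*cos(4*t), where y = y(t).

y = -45*cos(4*t)/289 - 24*sin(4*t)/289 + C1*exp(t) + C2*t*exp(t)

Divide through by 2: y'' - 2y' + y = 3*cos(4*t).
Characteristic equation r² - 2r + 1 = 0 has discriminant (-2)² - 4·(1) = 0, so r = 1 is a repeated root.
Hence y_h = (C1 + C2*t)*exp(t).
Try y_p = A*cos(4*t) + B*sin(4*t). Substituting and equating the coefficients of cos(4t) and sin(4t) gives A = -45/289, B = -24/289, so y_p = -45*cos(4*t)/289 - 24*sin(4*t)/289.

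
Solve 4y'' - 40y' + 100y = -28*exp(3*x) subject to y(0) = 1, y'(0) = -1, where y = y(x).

y = -7*exp(3*x)/4 + 11*exp(5*x)/4 - 19*x*exp(5*x)/2

Divide through by 4: y'' - 10y' + 25y = -7*exp(3*x).
Characteristic equation r² - 10r + 25 = 0 has discriminant (-10)² - 4·(25) = 0, so r = 5 is a repeated root.
Hence y_h = (C1 + C2*x)*exp(5*x).
Try y_p = A*exp(3*x). Substituting into the equation and dividing by exp(3*x) gives A = -7/4, so y_p = -7*exp(3*x)/4.
General solution: y = -7*exp(3*x)/4 + C1*exp(5*x) + C2*x*exp(5*x).
Apply the initial conditions: y(0) = -7/4 + C1 = 1 and y'(0) = -21/4 + C2 + 5*C1 = -1. Solving gives C1 = 11/4, C2 = -19/2.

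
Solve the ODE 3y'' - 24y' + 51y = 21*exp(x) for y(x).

Divide through by 3: y'' - 8y' + 17y = 7*exp(x).
Characteristic equation r² - 8r + 17 = 0 has discriminant (-8)² - 4·(17) = -4 < 0, so r = 4 ± i.
Hence y_h = C1*cos(x)*exp(4*x) + C2*exp(4*x)*sin(x).
Try y_p = A*exp(x). Substituting into the equation and dividing by exp(x) gives A = 7/10, so y_p = 7*exp(x)/10.

y = 7*exp(x)/10 + C1*cos(x)*exp(4*x) + C2*exp(4*x)*sin(x)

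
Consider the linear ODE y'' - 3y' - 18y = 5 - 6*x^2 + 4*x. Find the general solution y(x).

Characteristic equation r² - 3r - 18 = 0 factors as (r - 6)(r + 3) = 0, so r = 6, -3.
Hence y_h = C1*exp(6*x) + C2*exp(-3*x).
For the particular solution try y_p = A0 + A1*x + A2*x^2. Substituting and matching coefficients of each power of x gives A0 = -5/27, A1 = -1/3, A2 = 1/3, so y_p = -5/27 - x/3 + x^2/3.

y = -5/27 - x/3 + x**2/3 + C1*exp(6*x) + C2*exp(-3*x)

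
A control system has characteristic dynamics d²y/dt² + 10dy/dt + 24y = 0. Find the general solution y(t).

Characteristic equation r² + 10r + 24 = 0 factors as (r + 6)(r + 4) = 0, so r = -6, -4.
Hence y_h = C1*exp(-6*t) + C2*exp(-4*t).

y = C1*exp(-6*t) + C2*exp(-4*t)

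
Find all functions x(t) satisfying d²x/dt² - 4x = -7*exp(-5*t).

Characteristic equation r² - 4 = 0 factors as (r - 2)(r + 2) = 0, so r = 2, -2.
Hence x_h = C1*exp(2*t) + C2*exp(-2*t).
Try x_p = A*exp(-5*t). Substituting into the equation and dividing by exp(-5*t) gives A = -1/3, so x_p = -exp(-5*t)/3.

x = -exp(-5*t)/3 + C1*exp(2*t) + C2*exp(-2*t)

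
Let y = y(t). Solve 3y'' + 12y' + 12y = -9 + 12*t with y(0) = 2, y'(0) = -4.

y = -7/4 + t + 15*exp(-2*t)/4 + 5*t*exp(-2*t)/2

Divide through by 3: y'' + 4y' + 4y = -3 + 4*t.
Characteristic equation r² + 4r + 4 = 0 has discriminant (4)² - 4·(4) = 0, so r = -2 is a repeated root.
Hence y_h = (C1 + C2*t)*exp(-2*t).
For the particular solution try y_p = A0 + A1*t. Substituting and matching coefficients of each power of t gives A0 = -7/4, A1 = 1, so y_p = -7/4 + t.
General solution: y = -7/4 + t + C1*exp(-2*t) + C2*t*exp(-2*t).
Apply the initial conditions: y(0) = -7/4 + C1 = 2 and y'(0) = 1 + C2 - 2*C1 = -4. Solving gives C1 = 15/4, C2 = 5/2.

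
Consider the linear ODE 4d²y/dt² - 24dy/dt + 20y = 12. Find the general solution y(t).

y = 3/5 + C1*exp(5*t) + C2*exp(t)

Divide through by 4: y'' - 6y' + 5y = 3.
Characteristic equation r² - 6r + 5 = 0 factors as (r - 5)(r - 1) = 0, so r = 5, 1.
Hence y_h = C1*exp(5*t) + C2*exp(t).
For the particular solution try y_p = A0. Substituting and matching coefficients of each power of t gives A0 = 3/5, so y_p = 3/5.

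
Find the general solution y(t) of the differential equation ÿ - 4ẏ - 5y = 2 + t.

y = -6/25 - t/5 + C1*exp(5*t) + C2*exp(-t)

Characteristic equation r² - 4r - 5 = 0 factors as (r - 5)(r + 1) = 0, so r = 5, -1.
Hence y_h = C1*exp(5*t) + C2*exp(-t).
For the particular solution try y_p = A0 + A1*t. Substituting and matching coefficients of each power of t gives A0 = -6/25, A1 = -1/5, so y_p = -6/25 - t/5.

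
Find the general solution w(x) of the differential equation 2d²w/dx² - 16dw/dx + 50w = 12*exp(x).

w = exp(x)/3 + C1*cos(3*x)*exp(4*x) + C2*exp(4*x)*sin(3*x)

Divide through by 2: w'' - 8w' + 25w = 6*exp(x).
Characteristic equation r² - 8r + 25 = 0 has discriminant (-8)² - 4·(25) = -36 < 0, so r = 4 ± 3i.
Hence w_h = C1*cos(3*x)*exp(4*x) + C2*exp(4*x)*sin(3*x).
Try w_p = A*exp(x). Substituting into the equation and dividing by exp(x) gives A = 1/3, so w_p = exp(x)/3.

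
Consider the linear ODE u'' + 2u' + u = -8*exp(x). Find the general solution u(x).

u = -2*exp(x) + C1*exp(-x) + C2*x*exp(-x)

Characteristic equation r² + 2r + 1 = 0 has discriminant (2)² - 4·(1) = 0, so r = -1 is a repeated root.
Hence u_h = (C1 + C2*x)*exp(-x).
Try u_p = A*exp(x). Substituting into the equation and dividing by exp(x) gives A = -2, so u_p = -2*exp(x).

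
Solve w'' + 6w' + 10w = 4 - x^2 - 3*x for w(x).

Characteristic equation r² + 6r + 10 = 0 has discriminant (6)² - 4·(10) = -4 < 0, so r = -3 ± i.
Hence w_h = C1*cos(x)*exp(-3*x) + C2*exp(-3*x)*sin(x).
For the particular solution try w_p = A0 + A1*x + A2*x^2. Substituting and matching coefficients of each power of x gives A0 = 66/125, A1 = -9/50, A2 = -1/10, so w_p = 66/125 - 9*x/50 - x^2/10.

w = 66/125 - 9*x/50 - x**2/10 + C1*cos(x)*exp(-3*x) + C2*exp(-3*x)*sin(x)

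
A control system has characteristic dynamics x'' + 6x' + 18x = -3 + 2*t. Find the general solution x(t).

x = -11/54 + t/9 + C1*cos(3*t)*exp(-3*t) + C2*exp(-3*t)*sin(3*t)

Characteristic equation r² + 6r + 18 = 0 has discriminant (6)² - 4·(18) = -36 < 0, so r = -3 ± 3i.
Hence x_h = C1*cos(3*t)*exp(-3*t) + C2*exp(-3*t)*sin(3*t).
For the particular solution try x_p = A0 + A1*t. Substituting and matching coefficients of each power of t gives A0 = -11/54, A1 = 1/9, so x_p = -11/54 + t/9.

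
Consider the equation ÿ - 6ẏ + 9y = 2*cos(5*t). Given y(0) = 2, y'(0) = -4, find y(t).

y = -15*sin(5*t)/289 - 8*cos(5*t)/289 + 586*exp(3*t)/289 - 167*t*exp(3*t)/17

Characteristic equation r² - 6r + 9 = 0 has discriminant (-6)² - 4·(9) = 0, so r = 3 is a repeated root.
Hence y_h = (C1 + C2*t)*exp(3*t).
Try y_p = A*cos(5*t) + B*sin(5*t). Substituting and equating the coefficients of cos(5t) and sin(5t) gives A = -8/289, B = -15/289, so y_p = -15*sin(5*t)/289 - 8*cos(5*t)/289.
General solution: y = -15*sin(5*t)/289 - 8*cos(5*t)/289 + C1*exp(3*t) + C2*t*exp(3*t).
Apply the initial conditions: y(0) = -8/289 + C1 = 2 and y'(0) = -75/289 + C2 + 3*C1 = -4. Solving gives C1 = 586/289, C2 = -167/17.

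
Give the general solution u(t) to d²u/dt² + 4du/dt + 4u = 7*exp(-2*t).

u = C1*exp(-2*t) + 7*t**2*exp(-2*t)/2 + C2*t*exp(-2*t)

Characteristic equation r² + 4r + 4 = 0 has discriminant (4)² - 4·(4) = 0, so r = -2 is a repeated root.
Hence u_h = (C1 + C2*t)*exp(-2*t).
Since exp(-2*t) solves the homogeneous equation (r = -2 is a root of multiplicity 2), multiply the trial by t^2. Try u_p = A*t^2*exp(-2*t). Substituting into the equation and dividing by exp(-2*t) gives A = 7/2, so u_p = 7*t^2*exp(-2*t)/2.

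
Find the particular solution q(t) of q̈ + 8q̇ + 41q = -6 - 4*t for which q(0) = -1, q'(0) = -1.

q = -214/1681 - 4*t/41 - 1477*exp(-4*t)*sin(5*t)/1681 - 1467*cos(5*t)*exp(-4*t)/1681

Characteristic equation r² + 8r + 41 = 0 has discriminant (8)² - 4·(41) = -100 < 0, so r = -4 ± 5i.
Hence q_h = C1*cos(5*t)*exp(-4*t) + C2*exp(-4*t)*sin(5*t).
For the particular solution try q_p = A0 + A1*t. Substituting and matching coefficients of each power of t gives A0 = -214/1681, A1 = -4/41, so q_p = -214/1681 - 4*t/41.
General solution: q = -214/1681 - 4*t/41 + C1*cos(5*t)*exp(-4*t) + C2*exp(-4*t)*sin(5*t).
Apply the initial conditions: q(0) = -214/1681 + C1 = -1 and q'(0) = -4/41 - 4*C1 + 5*C2 = -1. Solving gives C1 = -1467/1681, C2 = -1477/1681.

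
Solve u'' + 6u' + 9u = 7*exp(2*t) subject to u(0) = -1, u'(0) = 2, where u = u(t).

u = -32*exp(-3*t)/25 + 7*exp(2*t)/25 - 12*t*exp(-3*t)/5

Characteristic equation r² + 6r + 9 = 0 has discriminant (6)² - 4·(9) = 0, so r = -3 is a repeated root.
Hence u_h = (C1 + C2*t)*exp(-3*t).
Try u_p = A*exp(2*t). Substituting into the equation and dividing by exp(2*t) gives A = 7/25, so u_p = 7*exp(2*t)/25.
General solution: u = 7*exp(2*t)/25 + C1*exp(-3*t) + C2*t*exp(-3*t).
Apply the initial conditions: u(0) = 7/25 + C1 = -1 and u'(0) = 14/25 + C2 - 3*C1 = 2. Solving gives C1 = -32/25, C2 = -12/5.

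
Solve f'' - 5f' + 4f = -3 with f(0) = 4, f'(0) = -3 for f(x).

f = -3/4 - 31*exp(4*x)/12 + 22*exp(x)/3

Characteristic equation r² - 5r + 4 = 0 factors as (r - 4)(r - 1) = 0, so r = 4, 1.
Hence f_h = C1*exp(4*x) + C2*exp(x).
For the particular solution try f_p = A0. Substituting and matching coefficients of each power of x gives A0 = -3/4, so f_p = -3/4.
General solution: f = -3/4 + C1*exp(4*x) + C2*exp(x).
Apply the initial conditions: f(0) = -3/4 + C1 + C2 = 4 and f'(0) = C2 + 4*C1 = -3. Solving gives C1 = -31/12, C2 = 22/3.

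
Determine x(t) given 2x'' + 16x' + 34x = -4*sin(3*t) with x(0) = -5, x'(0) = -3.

Divide through by 2: x'' + 8x' + 17x = -2*sin(3*t).
Characteristic equation r² + 8r + 17 = 0 has discriminant (8)² - 4·(17) = -4 < 0, so r = -4 ± i.
Hence x_h = C1*cos(t)*exp(-4*t) + C2*exp(-4*t)*sin(t).
Try x_p = A*cos(3*t) + B*sin(3*t). Substituting and equating the coefficients of cos(3t) and sin(3t) gives A = 3/40, B = -1/40, so x_p = -sin(3*t)/40 + 3*cos(3*t)/40.
General solution: x = -sin(3*t)/40 + 3*cos(3*t)/40 + C1*cos(t)*exp(-4*t) + C2*exp(-4*t)*sin(t).
Apply the initial conditions: x(0) = 3/40 + C1 = -5 and x'(0) = -3/40 + C2 - 4*C1 = -3. Solving gives C1 = -203/40, C2 = -929/40.

x = -sin(3*t)/40 + 3*cos(3*t)/40 - 929*exp(-4*t)*sin(t)/40 - 203*cos(t)*exp(-4*t)/40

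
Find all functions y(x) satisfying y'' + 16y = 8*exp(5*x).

y = 8*exp(5*x)/41 + C1*cos(4*x) + C2*sin(4*x)

Characteristic equation r² + 16 = 0 has discriminant (0)² - 4·(16) = -64 < 0, so r = ± 4i.
Hence y_h = C1*cos(4*x) + C2*sin(4*x).
Try y_p = A*exp(5*x). Substituting into the equation and dividing by exp(5*x) gives A = 8/41, so y_p = 8*exp(5*x)/41.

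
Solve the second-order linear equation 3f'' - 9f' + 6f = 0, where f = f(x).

Divide through by 3: f'' - 3f' + 2f = 0.
Characteristic equation r² - 3r + 2 = 0 factors as (r - 2)(r - 1) = 0, so r = 2, 1.
Hence f_h = C1*exp(2*x) + C2*exp(x).

f = C1*exp(2*x) + C2*exp(x)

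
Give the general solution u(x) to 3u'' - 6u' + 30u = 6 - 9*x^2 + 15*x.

Divide through by 3: u'' - 2u' + 10u = 2 - 3*x^2 + 5*x.
Characteristic equation r² - 2r + 10 = 0 has discriminant (-2)² - 4·(10) = -36 < 0, so r = 1 ± 3i.
Hence u_h = C1*cos(3*x)*exp(x) + C2*exp(x)*sin(3*x).
For the particular solution try u_p = A0 + A1*x + A2*x^2. Substituting and matching coefficients of each power of x gives A0 = 42/125, A1 = 19/50, A2 = -3/10, so u_p = 42/125 - 3*x^2/10 + 19*x/50.

u = 42/125 - 3*x**2/10 + 19*x/50 + C1*cos(3*x)*exp(x) + C2*exp(x)*sin(3*x)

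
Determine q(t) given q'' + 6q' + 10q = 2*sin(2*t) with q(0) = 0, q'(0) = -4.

Characteristic equation r² + 6r + 10 = 0 has discriminant (6)² - 4·(10) = -4 < 0, so r = -3 ± i.
Hence q_h = C1*cos(t)*exp(-3*t) + C2*exp(-3*t)*sin(t).
Try q_p = A*cos(2*t) + B*sin(2*t). Substituting and equating the coefficients of cos(2t) and sin(2t) gives A = -2/15, B = 1/15, so q_p = -2*cos(2*t)/15 + sin(2*t)/15.
General solution: q = -2*cos(2*t)/15 + sin(2*t)/15 + C1*cos(t)*exp(-3*t) + C2*exp(-3*t)*sin(t).
Apply the initial conditions: q(0) = -2/15 + C1 = 0 and q'(0) = 2/15 + C2 - 3*C1 = -4. Solving gives C1 = 2/15, C2 = -56/15.

q = -2*cos(2*t)/15 + sin(2*t)/15 - 56*exp(-3*t)*sin(t)/15 + 2*cos(t)*exp(-3*t)/15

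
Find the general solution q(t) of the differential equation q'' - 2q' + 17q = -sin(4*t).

Characteristic equation r² - 2r + 17 = 0 has discriminant (-2)² - 4·(17) = -64 < 0, so r = 1 ± 4i.
Hence q_h = C1*cos(4*t)*exp(t) + C2*exp(t)*sin(4*t).
Try q_p = A*cos(4*t) + B*sin(4*t). Substituting and equating the coefficients of cos(4t) and sin(4t) gives A = -8/65, B = -1/65, so q_p = -8*cos(4*t)/65 - sin(4*t)/65.

q = -8*cos(4*t)/65 - sin(4*t)/65 + C1*cos(4*t)*exp(t) + C2*exp(t)*sin(4*t)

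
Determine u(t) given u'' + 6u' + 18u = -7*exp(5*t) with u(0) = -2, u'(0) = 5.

Characteristic equation r² + 6r + 18 = 0 has discriminant (6)² - 4·(18) = -36 < 0, so r = -3 ± 3i.
Hence u_h = C1*cos(3*t)*exp(-3*t) + C2*exp(-3*t)*sin(3*t).
Try u_p = A*exp(5*t). Substituting into the equation and dividing by exp(5*t) gives A = -7/73, so u_p = -7*exp(5*t)/73.
General solution: u = -7*exp(5*t)/73 + C1*cos(3*t)*exp(-3*t) + C2*exp(-3*t)*sin(3*t).
Apply the initial conditions: u(0) = -7/73 + C1 = -2 and u'(0) = -35/73 - 3*C1 + 3*C2 = 5. Solving gives C1 = -139/73, C2 = -17/219.

u = -7*exp(5*t)/73 - 139*cos(3*t)*exp(-3*t)/73 - 17*exp(-3*t)*sin(3*t)/219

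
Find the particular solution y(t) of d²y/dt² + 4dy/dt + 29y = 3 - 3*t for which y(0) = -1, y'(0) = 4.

y = 99/841 - 3*t/29 - 940*cos(5*t)*exp(-2*t)/841 + 1571*exp(-2*t)*sin(5*t)/4205

Characteristic equation r² + 4r + 29 = 0 has discriminant (4)² - 4·(29) = -100 < 0, so r = -2 ± 5i.
Hence y_h = C1*cos(5*t)*exp(-2*t) + C2*exp(-2*t)*sin(5*t).
For the particular solution try y_p = A0 + A1*t. Substituting and matching coefficients of each power of t gives A0 = 99/841, A1 = -3/29, so y_p = 99/841 - 3*t/29.
General solution: y = 99/841 - 3*t/29 + C1*cos(5*t)*exp(-2*t) + C2*exp(-2*t)*sin(5*t).
Apply the initial conditions: y(0) = 99/841 + C1 = -1 and y'(0) = -3/29 - 2*C1 + 5*C2 = 4. Solving gives C1 = -940/841, C2 = 1571/4205.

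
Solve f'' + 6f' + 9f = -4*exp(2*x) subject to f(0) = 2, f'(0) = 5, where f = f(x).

Characteristic equation r² + 6r + 9 = 0 has discriminant (6)² - 4·(9) = 0, so r = -3 is a repeated root.
Hence f_h = (C1 + C2*x)*exp(-3*x).
Try f_p = A*exp(2*x). Substituting into the equation and dividing by exp(2*x) gives A = -4/25, so f_p = -4*exp(2*x)/25.
General solution: f = -4*exp(2*x)/25 + C1*exp(-3*x) + C2*x*exp(-3*x).
Apply the initial conditions: f(0) = -4/25 + C1 = 2 and f'(0) = -8/25 + C2 - 3*C1 = 5. Solving gives C1 = 54/25, C2 = 59/5.

f = -4*exp(2*x)/25 + 54*exp(-3*x)/25 + 59*x*exp(-3*x)/5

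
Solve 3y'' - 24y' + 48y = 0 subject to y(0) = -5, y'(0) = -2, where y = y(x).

y = -5*exp(4*x) + 18*x*exp(4*x)

Divide through by 3: y'' - 8y' + 16y = 0.
Characteristic equation r² - 8r + 16 = 0 has discriminant (-8)² - 4·(16) = 0, so r = 4 is a repeated root.
Hence y_h = (C1 + C2*x)*exp(4*x).
Apply the initial conditions: y(0) = C1 = -5 and y'(0) = C2 + 4*C1 = -2. Solving gives C1 = -5, C2 = 18.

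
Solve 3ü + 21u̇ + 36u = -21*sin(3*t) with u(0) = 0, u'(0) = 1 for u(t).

u = -7*sin(3*t)/150 - 4*exp(-4*t)/25 - exp(-3*t)/6 + 49*cos(3*t)/150

Divide through by 3: u'' + 7u' + 12u = -7*sin(3*t).
Characteristic equation r² + 7r + 12 = 0 factors as (r + 3)(r + 4) = 0, so r = -3, -4.
Hence u_h = C1*exp(-3*t) + C2*exp(-4*t).
Try u_p = A*cos(3*t) + B*sin(3*t). Substituting and equating the coefficients of cos(3t) and sin(3t) gives A = 49/150, B = -7/150, so u_p = -7*sin(3*t)/150 + 49*cos(3*t)/150.
General solution: u = -7*sin(3*t)/150 + 49*cos(3*t)/150 + C1*exp(-3*t) + C2*exp(-4*t).
Apply the initial conditions: u(0) = 49/150 + C1 + C2 = 0 and u'(0) = -7/50 - 4*C2 - 3*C1 = 1. Solving gives C1 = -1/6, C2 = -4/25.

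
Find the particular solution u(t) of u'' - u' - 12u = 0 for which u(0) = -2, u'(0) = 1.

Characteristic equation r² - r - 12 = 0 factors as (r + 3)(r - 4) = 0, so r = -3, 4.
Hence u_h = C1*exp(-3*t) + C2*exp(4*t).
Apply the initial conditions: u(0) = C1 + C2 = -2 and u'(0) = -3*C1 + 4*C2 = 1. Solving gives C1 = -9/7, C2 = -5/7.

u = -9*exp(-3*t)/7 - 5*exp(4*t)/7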